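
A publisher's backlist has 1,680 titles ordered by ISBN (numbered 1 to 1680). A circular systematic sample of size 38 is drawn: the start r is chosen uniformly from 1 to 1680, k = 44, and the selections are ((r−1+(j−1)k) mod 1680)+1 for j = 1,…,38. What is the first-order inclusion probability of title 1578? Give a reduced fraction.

For each position j, as r ranges over 1…1680 the j-th selection hits every title exactly once, so title 1578 is selected for exactly 38 of the 1680 starts.
Inclusion probability = 38/1680 = 19/840.

19/840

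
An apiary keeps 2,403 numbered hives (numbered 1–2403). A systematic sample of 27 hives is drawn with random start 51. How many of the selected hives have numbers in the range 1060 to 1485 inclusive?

5

k = 2403/27 = 89
First selection ≥ 1060: 51 + ⌈(1060−51)/89⌉·89 = 51 + 12×89 = 1119
Last selection ≤ 1485: 51 + ⌊(1485−51)/89⌋·89 = 51 + 16×89 = 1475
Count = 16 − 12 + 1 = 5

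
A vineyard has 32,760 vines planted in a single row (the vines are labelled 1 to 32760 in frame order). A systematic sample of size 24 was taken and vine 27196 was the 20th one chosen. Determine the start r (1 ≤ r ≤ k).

1261

k = 32760/24 = 1365
r = 27196 − (20−1)×1365 = 27196 − 25935 = 1261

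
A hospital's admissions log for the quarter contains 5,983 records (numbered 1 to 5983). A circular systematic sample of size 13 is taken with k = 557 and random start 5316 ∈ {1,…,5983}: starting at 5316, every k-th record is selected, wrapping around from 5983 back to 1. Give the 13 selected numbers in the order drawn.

Selection 1: 5316
Selection 2: 5316 + 557 = 5873
Selection 3: 5873 + 557 = 6430 → 6430 − 5983 = 447
Selection 4: 447 + 557 = 1004
Selection 5: 1004 + 557 = 1561
Selection 6: 1561 + 557 = 2118
Selection 7: 2118 + 557 = 2675
Selection 8: 2675 + 557 = 3232
Selection 9: 3232 + 557 = 3789
Selection 10: 3789 + 557 = 4346
Selection 11: 4346 + 557 = 4903
Selection 12: 4903 + 557 = 5460
Selection 13: 5460 + 557 = 6017 → 6017 − 5983 = 34

5316, 5873, 447, 1004, 1561, 2118, 2675, 3232, 3789, 4346, 4903, 5460, 34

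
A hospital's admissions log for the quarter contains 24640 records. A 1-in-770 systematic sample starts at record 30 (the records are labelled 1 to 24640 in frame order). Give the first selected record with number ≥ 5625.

6190

k = 770
Steps past start: ⌈(5625 − 30)/770⌉ = ⌈5595/770⌉ = 8
Selected record: 30 + 8×770 = 6190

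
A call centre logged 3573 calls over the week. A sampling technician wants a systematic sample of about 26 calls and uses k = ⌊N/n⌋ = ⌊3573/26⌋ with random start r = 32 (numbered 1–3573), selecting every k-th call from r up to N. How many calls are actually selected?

k = ⌊3573/26⌋ = 137
Achieved size = ⌊(3573 − 32)/137⌋ + 1 = ⌊3541/137⌋ + 1 = 25 + 1 = 26
(last selection: 32 + 25×137 = 3457 ≤ 3573; next would be 3594 > 3573)

26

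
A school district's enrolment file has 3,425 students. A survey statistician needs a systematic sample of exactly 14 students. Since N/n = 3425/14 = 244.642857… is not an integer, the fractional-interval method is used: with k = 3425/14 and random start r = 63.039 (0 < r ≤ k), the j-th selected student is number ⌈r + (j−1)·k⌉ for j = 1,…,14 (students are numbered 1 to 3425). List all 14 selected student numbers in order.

j=1: r + 0k = 63.039 → ⌈·⌉ = 64
j=2: r + 1k = 307.681857… → ⌈·⌉ = 308
j=3: r + 2k = 552.324714… → ⌈·⌉ = 553
j=4: r + 3k = 796.967571… → ⌈·⌉ = 797
j=5: r + 4k = 1041.610428… → ⌈·⌉ = 1042
j=6: r + 5k = 1286.253285… → ⌈·⌉ = 1287
j=7: r + 6k = 1530.896142… → ⌈·⌉ = 1531
j=8: r + 7k = 1775.539 → ⌈·⌉ = 1776
j=9: r + 8k = 2020.181857… → ⌈·⌉ = 2021
j=10: r + 9k = 2264.824714… → ⌈·⌉ = 2265
j=11: r + 10k = 2509.467571… → ⌈·⌉ = 2510
j=12: r + 11k = 2754.110428… → ⌈·⌉ = 2755
j=13: r + 12k = 2998.753285… → ⌈·⌉ = 2999
j=14: r + 13k = 3243.396142… → ⌈·⌉ = 3244

64, 308, 553, 797, 1042, 1287, 1531, 1776, 2021, 2265, 2510, 2755, 2999, 3244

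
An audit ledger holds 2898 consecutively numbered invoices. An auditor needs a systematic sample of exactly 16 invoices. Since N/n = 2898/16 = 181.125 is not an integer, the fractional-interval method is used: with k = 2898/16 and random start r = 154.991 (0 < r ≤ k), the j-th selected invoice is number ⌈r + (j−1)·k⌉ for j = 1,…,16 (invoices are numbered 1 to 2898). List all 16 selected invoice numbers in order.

j=1: r + 0k = 154.991 → ⌈·⌉ = 155
j=2: r + 1k = 336.116 → ⌈·⌉ = 337
j=3: r + 2k = 517.241 → ⌈·⌉ = 518
j=4: r + 3k = 698.366 → ⌈·⌉ = 699
j=5: r + 4k = 879.491 → ⌈·⌉ = 880
j=6: r + 5k = 1060.616 → ⌈·⌉ = 1061
j=7: r + 6k = 1241.741 → ⌈·⌉ = 1242
j=8: r + 7k = 1422.866 → ⌈·⌉ = 1423
j=9: r + 8k = 1603.991 → ⌈·⌉ = 1604
j=10: r + 9k = 1785.116 → ⌈·⌉ = 1786
j=11: r + 10k = 1966.241 → ⌈·⌉ = 1967
j=12: r + 11k = 2147.366 → ⌈·⌉ = 2148
j=13: r + 12k = 2328.491 → ⌈·⌉ = 2329
j=14: r + 13k = 2509.616 → ⌈·⌉ = 2510
j=15: r + 14k = 2690.741 → ⌈·⌉ = 2691
j=16: r + 15k = 2871.866 → ⌈·⌉ = 2872

155, 337, 518, 699, 880, 1061, 1242, 1423, 1604, 1786, 1967, 2148, 2329, 2510, 2691, 2872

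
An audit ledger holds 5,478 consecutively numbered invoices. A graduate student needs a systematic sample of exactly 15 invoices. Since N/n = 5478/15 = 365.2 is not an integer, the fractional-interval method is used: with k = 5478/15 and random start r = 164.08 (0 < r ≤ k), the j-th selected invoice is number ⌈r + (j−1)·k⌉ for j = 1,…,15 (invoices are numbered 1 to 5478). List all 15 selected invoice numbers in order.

165, 530, 895, 1260, 1625, 1991, 2356, 2721, 3086, 3451, 3817, 4182, 4547, 4912, 5277

j=1: r + 0k = 164.08 → ⌈·⌉ = 165
j=2: r + 1k = 529.28 → ⌈·⌉ = 530
j=3: r + 2k = 894.48 → ⌈·⌉ = 895
j=4: r + 3k = 1259.68 → ⌈·⌉ = 1260
j=5: r + 4k = 1624.88 → ⌈·⌉ = 1625
j=6: r + 5k = 1990.08 → ⌈·⌉ = 1991
j=7: r + 6k = 2355.28 → ⌈·⌉ = 2356
j=8: r + 7k = 2720.48 → ⌈·⌉ = 2721
j=9: r + 8k = 3085.68 → ⌈·⌉ = 3086
j=10: r + 9k = 3450.88 → ⌈·⌉ = 3451
j=11: r + 10k = 3816.08 → ⌈·⌉ = 3817
j=12: r + 11k = 4181.28 → ⌈·⌉ = 4182
j=13: r + 12k = 4546.48 → ⌈·⌉ = 4547
j=14: r + 13k = 4911.68 → ⌈·⌉ = 4912
j=15: r + 14k = 5276.88 → ⌈·⌉ = 5277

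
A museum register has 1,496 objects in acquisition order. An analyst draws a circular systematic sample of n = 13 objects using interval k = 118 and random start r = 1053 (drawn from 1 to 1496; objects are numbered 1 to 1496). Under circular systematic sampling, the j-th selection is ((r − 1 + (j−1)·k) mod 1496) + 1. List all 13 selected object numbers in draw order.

1053, 1171, 1289, 1407, 29, 147, 265, 383, 501, 619, 737, 855, 973

Selection 1: 1053
Selection 2: 1053 + 118 = 1171
Selection 3: 1171 + 118 = 1289
Selection 4: 1289 + 118 = 1407
Selection 5: 1407 + 118 = 1525 → 1525 − 1496 = 29
Selection 6: 29 + 118 = 147
Selection 7: 147 + 118 = 265
Selection 8: 265 + 118 = 383
Selection 9: 383 + 118 = 501
Selection 10: 501 + 118 = 619
Selection 11: 619 + 118 = 737
Selection 12: 737 + 118 = 855
Selection 13: 855 + 118 = 973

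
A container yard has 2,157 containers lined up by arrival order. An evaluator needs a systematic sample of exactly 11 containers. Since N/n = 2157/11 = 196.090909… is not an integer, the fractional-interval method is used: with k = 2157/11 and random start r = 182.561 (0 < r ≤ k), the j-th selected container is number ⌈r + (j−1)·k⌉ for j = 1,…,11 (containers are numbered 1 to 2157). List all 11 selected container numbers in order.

j=1: r + 0k = 182.561 → ⌈·⌉ = 183
j=2: r + 1k = 378.651909… → ⌈·⌉ = 379
j=3: r + 2k = 574.742818… → ⌈·⌉ = 575
j=4: r + 3k = 770.833727… → ⌈·⌉ = 771
j=5: r + 4k = 966.924636… → ⌈·⌉ = 967
j=6: r + 5k = 1163.015545… → ⌈·⌉ = 1164
j=7: r + 6k = 1359.106454… → ⌈·⌉ = 1360
j=8: r + 7k = 1555.197363… → ⌈·⌉ = 1556
j=9: r + 8k = 1751.288272… → ⌈·⌉ = 1752
j=10: r + 9k = 1947.379181… → ⌈·⌉ = 1948
j=11: r + 10k = 2143.470090… → ⌈·⌉ = 2144

183, 379, 575, 771, 967, 1164, 1360, 1556, 1752, 1948, 2144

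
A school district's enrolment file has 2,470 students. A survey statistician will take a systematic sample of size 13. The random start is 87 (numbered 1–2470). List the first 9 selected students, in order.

k = N/n = 2470/13 = 190
student 1: 87
student 2: 87 + 190 = 277
student 3: 277 + 190 = 467
student 4: 467 + 190 = 657
student 5: 657 + 190 = 847
student 6: 847 + 190 = 1037
student 7: 1037 + 190 = 1227
student 8: 1227 + 190 = 1417
student 9: 1417 + 190 = 1607

87, 277, 467, 657, 847, 1037, 1227, 1417, 1607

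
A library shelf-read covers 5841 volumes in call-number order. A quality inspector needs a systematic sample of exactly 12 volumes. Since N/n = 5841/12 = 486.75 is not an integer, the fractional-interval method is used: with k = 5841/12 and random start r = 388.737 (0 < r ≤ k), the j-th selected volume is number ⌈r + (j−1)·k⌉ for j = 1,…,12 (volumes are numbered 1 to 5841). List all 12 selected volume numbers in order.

j=1: r + 0k = 388.737 → ⌈·⌉ = 389
j=2: r + 1k = 875.487 → ⌈·⌉ = 876
j=3: r + 2k = 1362.237 → ⌈·⌉ = 1363
j=4: r + 3k = 1848.987 → ⌈·⌉ = 1849
j=5: r + 4k = 2335.737 → ⌈·⌉ = 2336
j=6: r + 5k = 2822.487 → ⌈·⌉ = 2823
j=7: r + 6k = 3309.237 → ⌈·⌉ = 3310
j=8: r + 7k = 3795.987 → ⌈·⌉ = 3796
j=9: r + 8k = 4282.737 → ⌈·⌉ = 4283
j=10: r + 9k = 4769.487 → ⌈·⌉ = 4770
j=11: r + 10k = 5256.237 → ⌈·⌉ = 5257
j=12: r + 11k = 5742.987 → ⌈·⌉ = 5743

389, 876, 1363, 1849, 2336, 2823, 3310, 3796, 4283, 4770, 5257, 5743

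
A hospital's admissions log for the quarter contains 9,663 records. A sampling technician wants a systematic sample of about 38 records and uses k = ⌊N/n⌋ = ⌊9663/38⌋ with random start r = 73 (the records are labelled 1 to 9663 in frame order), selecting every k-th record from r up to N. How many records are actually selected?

k = ⌊9663/38⌋ = 254
Achieved size = ⌊(9663 − 73)/254⌋ + 1 = ⌊9590/254⌋ + 1 = 37 + 1 = 38
(last selection: 73 + 37×254 = 9471 ≤ 9663; next would be 9725 > 9663)

38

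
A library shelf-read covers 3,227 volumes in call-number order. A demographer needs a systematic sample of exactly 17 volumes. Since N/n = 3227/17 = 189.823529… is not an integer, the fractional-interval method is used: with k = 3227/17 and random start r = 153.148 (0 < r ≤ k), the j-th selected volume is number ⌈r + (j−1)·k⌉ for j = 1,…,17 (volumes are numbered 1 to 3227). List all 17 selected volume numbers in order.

j=1: r + 0k = 153.148 → ⌈·⌉ = 154
j=2: r + 1k = 342.971529… → ⌈·⌉ = 343
j=3: r + 2k = 532.795058… → ⌈·⌉ = 533
j=4: r + 3k = 722.618588… → ⌈·⌉ = 723
j=5: r + 4k = 912.442117… → ⌈·⌉ = 913
j=6: r + 5k = 1102.265647… → ⌈·⌉ = 1103
j=7: r + 6k = 1292.089176… → ⌈·⌉ = 1293
j=8: r + 7k = 1481.912705… → ⌈·⌉ = 1482
j=9: r + 8k = 1671.736235… → ⌈·⌉ = 1672
j=10: r + 9k = 1861.559764… → ⌈·⌉ = 1862
j=11: r + 10k = 2051.383294… → ⌈·⌉ = 2052
j=12: r + 11k = 2241.206823… → ⌈·⌉ = 2242
j=13: r + 12k = 2431.030352… → ⌈·⌉ = 2432
j=14: r + 13k = 2620.853882… → ⌈·⌉ = 2621
j=15: r + 14k = 2810.677411… → ⌈·⌉ = 2811
j=16: r + 15k = 3000.500941… → ⌈·⌉ = 3001
j=17: r + 16k = 3190.324470… → ⌈·⌉ = 3191

154, 343, 533, 723, 913, 1103, 1293, 1482, 1672, 1862, 2052, 2242, 2432, 2621, 2811, 3001, 3191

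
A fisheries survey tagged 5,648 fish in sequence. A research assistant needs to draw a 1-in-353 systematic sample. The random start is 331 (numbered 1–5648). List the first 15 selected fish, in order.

fish 1: 331
fish 2: 331 + 353 = 684
fish 3: 684 + 353 = 1037
fish 4: 1037 + 353 = 1390
fish 5: 1390 + 353 = 1743
fish 6: 1743 + 353 = 2096
fish 7: 2096 + 353 = 2449
fish 8: 2449 + 353 = 2802
fish 9: 2802 + 353 = 3155
fish 10: 3155 + 353 = 3508
fish 11: 3508 + 353 = 3861
fish 12: 3861 + 353 = 4214
fish 13: 4214 + 353 = 4567
fish 14: 4567 + 353 = 4920
fish 15: 4920 + 353 = 5273

331, 684, 1037, 1390, 1743, 2096, 2449, 2802, 3155, 3508, 3861, 4214, 4567, 4920, 5273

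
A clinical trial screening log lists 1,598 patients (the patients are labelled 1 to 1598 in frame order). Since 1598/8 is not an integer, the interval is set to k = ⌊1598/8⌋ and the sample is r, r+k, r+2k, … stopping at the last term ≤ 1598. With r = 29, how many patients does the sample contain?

8

k = ⌊1598/8⌋ = 199
Achieved size = ⌊(1598 − 29)/199⌋ + 1 = ⌊1569/199⌋ + 1 = 7 + 1 = 8
(last selection: 29 + 7×199 = 1422 ≤ 1598; next would be 1621 > 1598)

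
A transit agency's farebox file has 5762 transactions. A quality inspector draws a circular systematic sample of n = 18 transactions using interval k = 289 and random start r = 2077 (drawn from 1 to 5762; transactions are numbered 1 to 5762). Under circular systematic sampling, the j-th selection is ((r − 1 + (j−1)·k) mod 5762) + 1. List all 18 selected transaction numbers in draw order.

2077, 2366, 2655, 2944, 3233, 3522, 3811, 4100, 4389, 4678, 4967, 5256, 5545, 72, 361, 650, 939, 1228

Selection 1: 2077
Selection 2: 2077 + 289 = 2366
Selection 3: 2366 + 289 = 2655
Selection 4: 2655 + 289 = 2944
Selection 5: 2944 + 289 = 3233
Selection 6: 3233 + 289 = 3522
Selection 7: 3522 + 289 = 3811
Selection 8: 3811 + 289 = 4100
Selection 9: 4100 + 289 = 4389
Selection 10: 4389 + 289 = 4678
Selection 11: 4678 + 289 = 4967
Selection 12: 4967 + 289 = 5256
Selection 13: 5256 + 289 = 5545
Selection 14: 5545 + 289 = 5834 → 5834 − 5762 = 72
Selection 15: 72 + 289 = 361
Selection 16: 361 + 289 = 650
Selection 17: 650 + 289 = 939
Selection 18: 939 + 289 = 1228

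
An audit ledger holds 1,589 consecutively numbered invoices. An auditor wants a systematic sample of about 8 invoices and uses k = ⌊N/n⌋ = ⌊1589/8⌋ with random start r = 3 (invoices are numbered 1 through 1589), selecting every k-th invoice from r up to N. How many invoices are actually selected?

9

k = ⌊1589/8⌋ = 198
Achieved size = ⌊(1589 − 3)/198⌋ + 1 = ⌊1586/198⌋ + 1 = 8 + 1 = 9
(last selection: 3 + 8×198 = 1587 ≤ 1589; next would be 1785 > 1589)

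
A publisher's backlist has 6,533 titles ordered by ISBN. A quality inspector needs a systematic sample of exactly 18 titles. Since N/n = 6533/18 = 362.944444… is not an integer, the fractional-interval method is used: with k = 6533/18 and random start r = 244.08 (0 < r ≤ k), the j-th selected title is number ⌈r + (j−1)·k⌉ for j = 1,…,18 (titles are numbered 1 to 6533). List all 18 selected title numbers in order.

245, 608, 970, 1333, 1696, 2059, 2422, 2785, 3148, 3511, 3874, 4237, 4600, 4963, 5326, 5689, 6052, 6415

j=1: r + 0k = 244.08 → ⌈·⌉ = 245
j=2: r + 1k = 607.024444… → ⌈·⌉ = 608
j=3: r + 2k = 969.968888… → ⌈·⌉ = 970
j=4: r + 3k = 1332.913333… → ⌈·⌉ = 1333
j=5: r + 4k = 1695.857777… → ⌈·⌉ = 1696
j=6: r + 5k = 2058.802222… → ⌈·⌉ = 2059
j=7: r + 6k = 2421.746666… → ⌈·⌉ = 2422
j=8: r + 7k = 2784.691111… → ⌈·⌉ = 2785
j=9: r + 8k = 3147.635555… → ⌈·⌉ = 3148
j=10: r + 9k = 3510.58 → ⌈·⌉ = 3511
j=11: r + 10k = 3873.524444… → ⌈·⌉ = 3874
j=12: r + 11k = 4236.468888… → ⌈·⌉ = 4237
j=13: r + 12k = 4599.413333… → ⌈·⌉ = 4600
j=14: r + 13k = 4962.357777… → ⌈·⌉ = 4963
j=15: r + 14k = 5325.302222… → ⌈·⌉ = 5326
j=16: r + 15k = 5688.246666… → ⌈·⌉ = 5689
j=17: r + 16k = 6051.191111… → ⌈·⌉ = 6052
j=18: r + 17k = 6414.135555… → ⌈·⌉ = 6415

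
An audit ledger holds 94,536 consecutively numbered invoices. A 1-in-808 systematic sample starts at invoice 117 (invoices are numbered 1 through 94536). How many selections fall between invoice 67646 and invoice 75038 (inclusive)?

9

k = 808
First selection ≥ 67646: 117 + ⌈(67646−117)/808⌉·808 = 117 + 84×808 = 67989
Last selection ≤ 75038: 117 + ⌊(75038−117)/808⌋·808 = 117 + 92×808 = 74453
Count = 92 − 84 + 1 = 9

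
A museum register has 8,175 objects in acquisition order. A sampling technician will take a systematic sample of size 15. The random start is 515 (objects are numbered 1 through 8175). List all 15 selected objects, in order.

k = N/n = 8175/15 = 545
object 1: 515
object 2: 515 + 545 = 1060
object 3: 1060 + 545 = 1605
object 4: 1605 + 545 = 2150
object 5: 2150 + 545 = 2695
object 6: 2695 + 545 = 3240
object 7: 3240 + 545 = 3785
object 8: 3785 + 545 = 4330
object 9: 4330 + 545 = 4875
object 10: 4875 + 545 = 5420
object 11: 5420 + 545 = 5965
object 12: 5965 + 545 = 6510
object 13: 6510 + 545 = 7055
object 14: 7055 + 545 = 7600
object 15: 7600 + 545 = 8145

515, 1060, 1605, 2150, 2695, 3240, 3785, 4330, 4875, 5420, 5965, 6510, 7055, 7600, 8145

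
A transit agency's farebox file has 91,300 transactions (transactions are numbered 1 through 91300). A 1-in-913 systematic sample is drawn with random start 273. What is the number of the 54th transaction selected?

k = 913
54th selection = r + (54−1)·k = 273 + 53×913 = 273 + 48389 = 48662

48662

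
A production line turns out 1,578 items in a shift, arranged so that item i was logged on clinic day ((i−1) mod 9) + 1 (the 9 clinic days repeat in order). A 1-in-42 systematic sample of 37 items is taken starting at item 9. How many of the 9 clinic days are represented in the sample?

3

Consecutive selections differ by k = 42, so their clinic day numbers differ by 42 mod 9 = 6.
gcd(42, 9) = 3, so the sample visits 9/3 = 3 distinct residues mod 9.
Start 9 is clinic day 9; the clinic days hit are 3, 6, 9.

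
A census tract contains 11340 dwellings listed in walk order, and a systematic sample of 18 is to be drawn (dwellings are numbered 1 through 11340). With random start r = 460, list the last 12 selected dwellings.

4240, 4870, 5500, 6130, 6760, 7390, 8020, 8650, 9280, 9910, 10540, 11170

k = N/n = 11340/18 = 630
7th selection = 460 + 6×630 = 4240
8th: 4240 + 630 = 4870
9th: 4870 + 630 = 5500
10th: 5500 + 630 = 6130
11th: 6130 + 630 = 6760
12th: 6760 + 630 = 7390
13th: 7390 + 630 = 8020
14th: 8020 + 630 = 8650
15th: 8650 + 630 = 9280
16th: 9280 + 630 = 9910
17th: 9910 + 630 = 10540
18th: 10540 + 630 = 11170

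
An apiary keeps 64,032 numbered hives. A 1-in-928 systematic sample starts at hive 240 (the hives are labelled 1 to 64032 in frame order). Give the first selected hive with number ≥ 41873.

42000

k = 928
Steps past start: ⌈(41873 − 240)/928⌉ = ⌈41633/928⌉ = 45
Selected hive: 240 + 45×928 = 42000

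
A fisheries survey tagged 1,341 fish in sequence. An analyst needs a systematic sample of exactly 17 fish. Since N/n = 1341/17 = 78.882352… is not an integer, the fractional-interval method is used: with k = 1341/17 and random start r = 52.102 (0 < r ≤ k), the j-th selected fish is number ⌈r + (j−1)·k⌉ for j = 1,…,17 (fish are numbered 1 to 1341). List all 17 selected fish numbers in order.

53, 131, 210, 289, 368, 447, 526, 605, 684, 763, 841, 920, 999, 1078, 1157, 1236, 1315

j=1: r + 0k = 52.102 → ⌈·⌉ = 53
j=2: r + 1k = 130.984352… → ⌈·⌉ = 131
j=3: r + 2k = 209.866705… → ⌈·⌉ = 210
j=4: r + 3k = 288.749058… → ⌈·⌉ = 289
j=5: r + 4k = 367.631411… → ⌈·⌉ = 368
j=6: r + 5k = 446.513764… → ⌈·⌉ = 447
j=7: r + 6k = 525.396117… → ⌈·⌉ = 526
j=8: r + 7k = 604.278470… → ⌈·⌉ = 605
j=9: r + 8k = 683.160823… → ⌈·⌉ = 684
j=10: r + 9k = 762.043176… → ⌈·⌉ = 763
j=11: r + 10k = 840.925529… → ⌈·⌉ = 841
j=12: r + 11k = 919.807882… → ⌈·⌉ = 920
j=13: r + 12k = 998.690235… → ⌈·⌉ = 999
j=14: r + 13k = 1077.572588… → ⌈·⌉ = 1078
j=15: r + 14k = 1156.454941… → ⌈·⌉ = 1157
j=16: r + 15k = 1235.337294… → ⌈·⌉ = 1236
j=17: r + 16k = 1314.219647… → ⌈·⌉ = 1315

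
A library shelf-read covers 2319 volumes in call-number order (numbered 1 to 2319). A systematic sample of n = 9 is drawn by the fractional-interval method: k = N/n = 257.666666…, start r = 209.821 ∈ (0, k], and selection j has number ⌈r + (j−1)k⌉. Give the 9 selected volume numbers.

j=1: r + 0k = 209.821 → ⌈·⌉ = 210
j=2: r + 1k = 467.487666… → ⌈·⌉ = 468
j=3: r + 2k = 725.154333… → ⌈·⌉ = 726
j=4: r + 3k = 982.821 → ⌈·⌉ = 983
j=5: r + 4k = 1240.487666… → ⌈·⌉ = 1241
j=6: r + 5k = 1498.154333… → ⌈·⌉ = 1499
j=7: r + 6k = 1755.821 → ⌈·⌉ = 1756
j=8: r + 7k = 2013.487666… → ⌈·⌉ = 2014
j=9: r + 8k = 2271.154333… → ⌈·⌉ = 2272

210, 468, 726, 983, 1241, 1499, 1756, 2014, 2272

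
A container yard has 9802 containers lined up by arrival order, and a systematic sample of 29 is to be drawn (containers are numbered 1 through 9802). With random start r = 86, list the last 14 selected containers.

5156, 5494, 5832, 6170, 6508, 6846, 7184, 7522, 7860, 8198, 8536, 8874, 9212, 9550

k = N/n = 9802/29 = 338
16th selection = 86 + 15×338 = 5156
17th: 5156 + 338 = 5494
18th: 5494 + 338 = 5832
19th: 5832 + 338 = 6170
20th: 6170 + 338 = 6508
21st: 6508 + 338 = 6846
22nd: 6846 + 338 = 7184
23rd: 7184 + 338 = 7522
24th: 7522 + 338 = 7860
25th: 7860 + 338 = 8198
26th: 8198 + 338 = 8536
27th: 8536 + 338 = 8874
28th: 8874 + 338 = 9212
29th: 9212 + 338 = 9550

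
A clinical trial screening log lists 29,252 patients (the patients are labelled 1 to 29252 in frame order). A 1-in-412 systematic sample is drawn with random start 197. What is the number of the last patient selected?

29037

k = 412
71st selection = r + (71−1)·k = 197 + 70×412 = 197 + 28840 = 29037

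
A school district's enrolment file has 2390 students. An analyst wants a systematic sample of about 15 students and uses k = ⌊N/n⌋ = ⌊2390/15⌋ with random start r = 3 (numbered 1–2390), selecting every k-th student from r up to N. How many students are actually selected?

k = ⌊2390/15⌋ = 159
Achieved size = ⌊(2390 − 3)/159⌋ + 1 = ⌊2387/159⌋ + 1 = 15 + 1 = 16
(last selection: 3 + 15×159 = 2388 ≤ 2390; next would be 2547 > 2390)

16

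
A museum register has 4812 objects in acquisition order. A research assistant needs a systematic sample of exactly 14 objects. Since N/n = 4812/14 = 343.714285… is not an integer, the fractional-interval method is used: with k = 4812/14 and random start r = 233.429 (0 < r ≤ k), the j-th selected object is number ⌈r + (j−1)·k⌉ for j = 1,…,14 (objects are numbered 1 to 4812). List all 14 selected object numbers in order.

234, 578, 921, 1265, 1609, 1953, 2296, 2640, 2984, 3327, 3671, 4015, 4359, 4702

j=1: r + 0k = 233.429 → ⌈·⌉ = 234
j=2: r + 1k = 577.143285… → ⌈·⌉ = 578
j=3: r + 2k = 920.857571… → ⌈·⌉ = 921
j=4: r + 3k = 1264.571857… → ⌈·⌉ = 1265
j=5: r + 4k = 1608.286142… → ⌈·⌉ = 1609
j=6: r + 5k = 1952.000428… → ⌈·⌉ = 1953
j=7: r + 6k = 2295.714714… → ⌈·⌉ = 2296
j=8: r + 7k = 2639.429 → ⌈·⌉ = 2640
j=9: r + 8k = 2983.143285… → ⌈·⌉ = 2984
j=10: r + 9k = 3326.857571… → ⌈·⌉ = 3327
j=11: r + 10k = 3670.571857… → ⌈·⌉ = 3671
j=12: r + 11k = 4014.286142… → ⌈·⌉ = 4015
j=13: r + 12k = 4358.000428… → ⌈·⌉ = 4359
j=14: r + 13k = 4701.714714… → ⌈·⌉ = 4702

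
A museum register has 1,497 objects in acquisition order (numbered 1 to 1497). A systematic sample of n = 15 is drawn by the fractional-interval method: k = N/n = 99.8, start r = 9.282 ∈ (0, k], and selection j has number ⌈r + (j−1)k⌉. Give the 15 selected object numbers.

j=1: r + 0k = 9.282 → ⌈·⌉ = 10
j=2: r + 1k = 109.082 → ⌈·⌉ = 110
j=3: r + 2k = 208.882 → ⌈·⌉ = 209
j=4: r + 3k = 308.682 → ⌈·⌉ = 309
j=5: r + 4k = 408.482 → ⌈·⌉ = 409
j=6: r + 5k = 508.282 → ⌈·⌉ = 509
j=7: r + 6k = 608.082 → ⌈·⌉ = 609
j=8: r + 7k = 707.882 → ⌈·⌉ = 708
j=9: r + 8k = 807.682 → ⌈·⌉ = 808
j=10: r + 9k = 907.482 → ⌈·⌉ = 908
j=11: r + 10k = 1007.282 → ⌈·⌉ = 1008
j=12: r + 11k = 1107.082 → ⌈·⌉ = 1108
j=13: r + 12k = 1206.882 → ⌈·⌉ = 1207
j=14: r + 13k = 1306.682 → ⌈·⌉ = 1307
j=15: r + 14k = 1406.482 → ⌈·⌉ = 1407

10, 110, 209, 309, 409, 509, 609, 708, 808, 908, 1008, 1108, 1207, 1307, 1407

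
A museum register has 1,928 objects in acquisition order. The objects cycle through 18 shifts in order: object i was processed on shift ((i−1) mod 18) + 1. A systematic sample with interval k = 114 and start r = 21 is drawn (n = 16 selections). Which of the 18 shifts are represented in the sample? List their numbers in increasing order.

Consecutive selections differ by k = 114, so their shift numbers differ by 114 mod 18 = 6.
gcd(114, 18) = 6, so the sample visits 18/6 = 3 distinct residues mod 18.
Start 21 is shift 3; the shifts hit are 3, 9, 15.

3, 9, 15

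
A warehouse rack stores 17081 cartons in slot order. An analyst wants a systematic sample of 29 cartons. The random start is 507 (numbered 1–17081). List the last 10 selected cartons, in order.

11698, 12287, 12876, 13465, 14054, 14643, 15232, 15821, 16410, 16999

k = N/n = 17081/29 = 589
20th selection = 507 + 19×589 = 11698
21st: 11698 + 589 = 12287
22nd: 12287 + 589 = 12876
23rd: 12876 + 589 = 13465
24th: 13465 + 589 = 14054
25th: 14054 + 589 = 14643
26th: 14643 + 589 = 15232
27th: 15232 + 589 = 15821
28th: 15821 + 589 = 16410
29th: 16410 + 589 = 16999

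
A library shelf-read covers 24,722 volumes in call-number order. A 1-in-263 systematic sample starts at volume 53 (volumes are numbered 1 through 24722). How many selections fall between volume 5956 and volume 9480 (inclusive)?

13

k = 263
First selection ≥ 5956: 53 + ⌈(5956−53)/263⌉·263 = 53 + 23×263 = 6102
Last selection ≤ 9480: 53 + ⌊(9480−53)/263⌋·263 = 53 + 35×263 = 9258
Count = 35 − 23 + 1 = 13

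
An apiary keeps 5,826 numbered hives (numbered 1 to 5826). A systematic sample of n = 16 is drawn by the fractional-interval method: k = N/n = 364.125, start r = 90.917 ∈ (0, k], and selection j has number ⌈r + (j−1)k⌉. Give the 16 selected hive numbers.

91, 456, 820, 1184, 1548, 1912, 2276, 2640, 3004, 3369, 3733, 4097, 4461, 4825, 5189, 5553

j=1: r + 0k = 90.917 → ⌈·⌉ = 91
j=2: r + 1k = 455.042 → ⌈·⌉ = 456
j=3: r + 2k = 819.167 → ⌈·⌉ = 820
j=4: r + 3k = 1183.292 → ⌈·⌉ = 1184
j=5: r + 4k = 1547.417 → ⌈·⌉ = 1548
j=6: r + 5k = 1911.542 → ⌈·⌉ = 1912
j=7: r + 6k = 2275.667 → ⌈·⌉ = 2276
j=8: r + 7k = 2639.792 → ⌈·⌉ = 2640
j=9: r + 8k = 3003.917 → ⌈·⌉ = 3004
j=10: r + 9k = 3368.042 → ⌈·⌉ = 3369
j=11: r + 10k = 3732.167 → ⌈·⌉ = 3733
j=12: r + 11k = 4096.292 → ⌈·⌉ = 4097
j=13: r + 12k = 4460.417 → ⌈·⌉ = 4461
j=14: r + 13k = 4824.542 → ⌈·⌉ = 4825
j=15: r + 14k = 5188.667 → ⌈·⌉ = 5189
j=16: r + 15k = 5552.792 → ⌈·⌉ = 5553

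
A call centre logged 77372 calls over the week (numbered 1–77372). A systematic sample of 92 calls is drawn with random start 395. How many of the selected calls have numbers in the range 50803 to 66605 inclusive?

k = 77372/92 = 841
First selection ≥ 50803: 395 + ⌈(50803−395)/841⌉·841 = 395 + 60×841 = 50855
Last selection ≤ 66605: 395 + ⌊(66605−395)/841⌋·841 = 395 + 78×841 = 65993
Count = 78 − 60 + 1 = 19

19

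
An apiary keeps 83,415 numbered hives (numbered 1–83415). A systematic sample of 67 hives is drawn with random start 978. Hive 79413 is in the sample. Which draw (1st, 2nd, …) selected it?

64

k = 83415/67 = 1245
position = (79413 − 978)/1245 + 1 = 78435/1245 + 1 = 63 + 1 = 64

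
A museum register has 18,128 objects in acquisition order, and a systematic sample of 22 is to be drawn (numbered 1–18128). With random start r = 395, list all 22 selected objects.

395, 1219, 2043, 2867, 3691, 4515, 5339, 6163, 6987, 7811, 8635, 9459, 10283, 11107, 11931, 12755, 13579, 14403, 15227, 16051, 16875, 17699

k = N/n = 18128/22 = 824
object 1: 395
object 2: 395 + 824 = 1219
object 3: 1219 + 824 = 2043
object 4: 2043 + 824 = 2867
object 5: 2867 + 824 = 3691
object 6: 3691 + 824 = 4515
object 7: 4515 + 824 = 5339
object 8: 5339 + 824 = 6163
object 9: 6163 + 824 = 6987
object 10: 6987 + 824 = 7811
object 11: 7811 + 824 = 8635
object 12: 8635 + 824 = 9459
object 13: 9459 + 824 = 10283
object 14: 10283 + 824 = 11107
object 15: 11107 + 824 = 11931
object 16: 11931 + 824 = 12755
object 17: 12755 + 824 = 13579
object 18: 13579 + 824 = 14403
object 19: 14403 + 824 = 15227
object 20: 15227 + 824 = 16051
object 21: 16051 + 824 = 16875
object 22: 16875 + 824 = 17699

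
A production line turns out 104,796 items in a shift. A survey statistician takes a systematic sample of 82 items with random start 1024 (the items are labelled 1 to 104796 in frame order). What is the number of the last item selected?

104542

k = 104796/82 = 1278
82nd selection = r + (82−1)·k = 1024 + 81×1278 = 1024 + 103518 = 104542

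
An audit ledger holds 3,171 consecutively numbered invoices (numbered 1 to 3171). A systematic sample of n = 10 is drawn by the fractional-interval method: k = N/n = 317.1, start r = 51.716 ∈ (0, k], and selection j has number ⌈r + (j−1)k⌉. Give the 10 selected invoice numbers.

j=1: r + 0k = 51.716 → ⌈·⌉ = 52
j=2: r + 1k = 368.816 → ⌈·⌉ = 369
j=3: r + 2k = 685.916 → ⌈·⌉ = 686
j=4: r + 3k = 1003.016 → ⌈·⌉ = 1004
j=5: r + 4k = 1320.116 → ⌈·⌉ = 1321
j=6: r + 5k = 1637.216 → ⌈·⌉ = 1638
j=7: r + 6k = 1954.316 → ⌈·⌉ = 1955
j=8: r + 7k = 2271.416 → ⌈·⌉ = 2272
j=9: r + 8k = 2588.516 → ⌈·⌉ = 2589
j=10: r + 9k = 2905.616 → ⌈·⌉ = 2906

52, 369, 686, 1004, 1321, 1638, 1955, 2272, 2589, 2906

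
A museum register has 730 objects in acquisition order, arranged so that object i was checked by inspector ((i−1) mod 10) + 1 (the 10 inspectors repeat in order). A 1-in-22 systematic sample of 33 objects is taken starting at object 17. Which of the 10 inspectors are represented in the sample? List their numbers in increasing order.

1, 3, 5, 7, 9

Consecutive selections differ by k = 22, so their inspector numbers differ by 22 mod 10 = 2.
gcd(22, 10) = 2, so the sample visits 10/2 = 5 distinct residues mod 10.
Start 17 is inspector 7; the inspectors hit are 1, 3, 5, 7, 9.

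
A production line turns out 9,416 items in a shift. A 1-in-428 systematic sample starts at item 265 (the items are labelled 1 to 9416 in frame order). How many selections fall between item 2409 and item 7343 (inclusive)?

k = 428
First selection ≥ 2409: 265 + ⌈(2409−265)/428⌉·428 = 265 + 6×428 = 2833
Last selection ≤ 7343: 265 + ⌊(7343−265)/428⌋·428 = 265 + 16×428 = 7113
Count = 16 − 6 + 1 = 11

11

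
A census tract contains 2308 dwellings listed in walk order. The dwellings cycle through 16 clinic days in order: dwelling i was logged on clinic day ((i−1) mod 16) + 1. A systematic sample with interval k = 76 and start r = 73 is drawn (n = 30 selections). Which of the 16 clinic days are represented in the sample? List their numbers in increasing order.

Consecutive selections differ by k = 76, so their clinic day numbers differ by 76 mod 16 = 12.
gcd(76, 16) = 4, so the sample visits 16/4 = 4 distinct residues mod 16.
Start 73 is clinic day 9; the clinic days hit are 1, 5, 9, 13.

1, 5, 9, 13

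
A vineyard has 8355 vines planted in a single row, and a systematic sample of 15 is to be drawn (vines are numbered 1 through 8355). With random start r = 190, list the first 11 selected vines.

k = N/n = 8355/15 = 557
vine 1: 190
vine 2: 190 + 557 = 747
vine 3: 747 + 557 = 1304
vine 4: 1304 + 557 = 1861
vine 5: 1861 + 557 = 2418
vine 6: 2418 + 557 = 2975
vine 7: 2975 + 557 = 3532
vine 8: 3532 + 557 = 4089
vine 9: 4089 + 557 = 4646
vine 10: 4646 + 557 = 5203
vine 11: 5203 + 557 = 5760

190, 747, 1304, 1861, 2418, 2975, 3532, 4089, 4646, 5203, 5760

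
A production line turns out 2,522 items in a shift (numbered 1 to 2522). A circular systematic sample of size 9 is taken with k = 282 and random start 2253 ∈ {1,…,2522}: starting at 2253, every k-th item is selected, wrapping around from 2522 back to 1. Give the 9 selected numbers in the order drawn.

2253, 13, 295, 577, 859, 1141, 1423, 1705, 1987

Selection 1: 2253
Selection 2: 2253 + 282 = 2535 → 2535 − 2522 = 13
Selection 3: 13 + 282 = 295
Selection 4: 295 + 282 = 577
Selection 5: 577 + 282 = 859
Selection 6: 859 + 282 = 1141
Selection 7: 1141 + 282 = 1423
Selection 8: 1423 + 282 = 1705
Selection 9: 1705 + 282 = 1987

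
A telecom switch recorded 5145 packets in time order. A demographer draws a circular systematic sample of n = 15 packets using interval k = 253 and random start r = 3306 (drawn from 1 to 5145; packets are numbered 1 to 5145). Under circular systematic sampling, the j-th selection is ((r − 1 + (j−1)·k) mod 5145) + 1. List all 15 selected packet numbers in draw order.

3306, 3559, 3812, 4065, 4318, 4571, 4824, 5077, 185, 438, 691, 944, 1197, 1450, 1703

Selection 1: 3306
Selection 2: 3306 + 253 = 3559
Selection 3: 3559 + 253 = 3812
Selection 4: 3812 + 253 = 4065
Selection 5: 4065 + 253 = 4318
Selection 6: 4318 + 253 = 4571
Selection 7: 4571 + 253 = 4824
Selection 8: 4824 + 253 = 5077
Selection 9: 5077 + 253 = 5330 → 5330 − 5145 = 185
Selection 10: 185 + 253 = 438
Selection 11: 438 + 253 = 691
Selection 12: 691 + 253 = 944
Selection 13: 944 + 253 = 1197
Selection 14: 1197 + 253 = 1450
Selection 15: 1450 + 253 = 1703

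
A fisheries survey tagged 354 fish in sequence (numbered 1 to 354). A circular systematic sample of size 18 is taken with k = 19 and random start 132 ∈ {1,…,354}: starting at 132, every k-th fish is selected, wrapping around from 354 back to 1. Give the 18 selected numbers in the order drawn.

132, 151, 170, 189, 208, 227, 246, 265, 284, 303, 322, 341, 6, 25, 44, 63, 82, 101

Selection 1: 132
Selection 2: 132 + 19 = 151
Selection 3: 151 + 19 = 170
Selection 4: 170 + 19 = 189
Selection 5: 189 + 19 = 208
Selection 6: 208 + 19 = 227
Selection 7: 227 + 19 = 246
Selection 8: 246 + 19 = 265
Selection 9: 265 + 19 = 284
Selection 10: 284 + 19 = 303
Selection 11: 303 + 19 = 322
Selection 12: 322 + 19 = 341
Selection 13: 341 + 19 = 360 → 360 − 354 = 6
Selection 14: 6 + 19 = 25
Selection 15: 25 + 19 = 44
Selection 16: 44 + 19 = 63
Selection 17: 63 + 19 = 82
Selection 18: 82 + 19 = 101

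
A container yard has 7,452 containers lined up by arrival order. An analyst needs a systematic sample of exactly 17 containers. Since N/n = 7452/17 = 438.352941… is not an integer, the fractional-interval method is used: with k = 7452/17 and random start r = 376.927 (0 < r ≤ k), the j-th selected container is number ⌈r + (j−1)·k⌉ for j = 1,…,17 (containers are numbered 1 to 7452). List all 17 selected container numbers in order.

377, 816, 1254, 1692, 2131, 2569, 3008, 3446, 3884, 4323, 4761, 5199, 5638, 6076, 6514, 6953, 7391

j=1: r + 0k = 376.927 → ⌈·⌉ = 377
j=2: r + 1k = 815.279941… → ⌈·⌉ = 816
j=3: r + 2k = 1253.632882… → ⌈·⌉ = 1254
j=4: r + 3k = 1691.985823… → ⌈·⌉ = 1692
j=5: r + 4k = 2130.338764… → ⌈·⌉ = 2131
j=6: r + 5k = 2568.691705… → ⌈·⌉ = 2569
j=7: r + 6k = 3007.044647… → ⌈·⌉ = 3008
j=8: r + 7k = 3445.397588… → ⌈·⌉ = 3446
j=9: r + 8k = 3883.750529… → ⌈·⌉ = 3884
j=10: r + 9k = 4322.103470… → ⌈·⌉ = 4323
j=11: r + 10k = 4760.456411… → ⌈·⌉ = 4761
j=12: r + 11k = 5198.809352… → ⌈·⌉ = 5199
j=13: r + 12k = 5637.162294… → ⌈·⌉ = 5638
j=14: r + 13k = 6075.515235… → ⌈·⌉ = 6076
j=15: r + 14k = 6513.868176… → ⌈·⌉ = 6514
j=16: r + 15k = 6952.221117… → ⌈·⌉ = 6953
j=17: r + 16k = 7390.574058… → ⌈·⌉ = 7391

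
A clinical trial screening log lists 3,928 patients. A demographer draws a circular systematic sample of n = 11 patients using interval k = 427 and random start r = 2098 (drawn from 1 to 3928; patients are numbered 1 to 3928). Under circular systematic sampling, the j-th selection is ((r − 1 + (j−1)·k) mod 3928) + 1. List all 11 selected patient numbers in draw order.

Selection 1: 2098
Selection 2: 2098 + 427 = 2525
Selection 3: 2525 + 427 = 2952
Selection 4: 2952 + 427 = 3379
Selection 5: 3379 + 427 = 3806
Selection 6: 3806 + 427 = 4233 → 4233 − 3928 = 305
Selection 7: 305 + 427 = 732
Selection 8: 732 + 427 = 1159
Selection 9: 1159 + 427 = 1586
Selection 10: 1586 + 427 = 2013
Selection 11: 2013 + 427 = 2440

2098, 2525, 2952, 3379, 3806, 305, 732, 1159, 1586, 2013, 2440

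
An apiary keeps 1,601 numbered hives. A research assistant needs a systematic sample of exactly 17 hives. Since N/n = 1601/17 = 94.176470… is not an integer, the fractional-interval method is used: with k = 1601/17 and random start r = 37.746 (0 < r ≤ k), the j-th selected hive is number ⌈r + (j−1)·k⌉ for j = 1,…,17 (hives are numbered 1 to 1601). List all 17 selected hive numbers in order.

38, 132, 227, 321, 415, 509, 603, 697, 792, 886, 980, 1074, 1168, 1263, 1357, 1451, 1545

j=1: r + 0k = 37.746 → ⌈·⌉ = 38
j=2: r + 1k = 131.922470… → ⌈·⌉ = 132
j=3: r + 2k = 226.098941… → ⌈·⌉ = 227
j=4: r + 3k = 320.275411… → ⌈·⌉ = 321
j=5: r + 4k = 414.451882… → ⌈·⌉ = 415
j=6: r + 5k = 508.628352… → ⌈·⌉ = 509
j=7: r + 6k = 602.804823… → ⌈·⌉ = 603
j=8: r + 7k = 696.981294… → ⌈·⌉ = 697
j=9: r + 8k = 791.157764… → ⌈·⌉ = 792
j=10: r + 9k = 885.334235… → ⌈·⌉ = 886
j=11: r + 10k = 979.510705… → ⌈·⌉ = 980
j=12: r + 11k = 1073.687176… → ⌈·⌉ = 1074
j=13: r + 12k = 1167.863647… → ⌈·⌉ = 1168
j=14: r + 13k = 1262.040117… → ⌈·⌉ = 1263
j=15: r + 14k = 1356.216588… → ⌈·⌉ = 1357
j=16: r + 15k = 1450.393058… → ⌈·⌉ = 1451
j=17: r + 16k = 1544.569529… → ⌈·⌉ = 1545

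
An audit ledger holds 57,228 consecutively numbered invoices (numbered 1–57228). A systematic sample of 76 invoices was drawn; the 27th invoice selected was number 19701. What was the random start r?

123

k = 57228/76 = 753
r = 19701 − (27−1)×753 = 19701 − 19578 = 123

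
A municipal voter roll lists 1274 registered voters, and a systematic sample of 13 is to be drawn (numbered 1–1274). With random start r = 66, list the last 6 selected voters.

k = N/n = 1274/13 = 98
8th selection = 66 + 7×98 = 752
9th: 752 + 98 = 850
10th: 850 + 98 = 948
11th: 948 + 98 = 1046
12th: 1046 + 98 = 1144
13th: 1144 + 98 = 1242

752, 850, 948, 1046, 1144, 1242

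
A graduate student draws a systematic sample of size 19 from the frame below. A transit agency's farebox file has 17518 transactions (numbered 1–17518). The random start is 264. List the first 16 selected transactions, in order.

264, 1186, 2108, 3030, 3952, 4874, 5796, 6718, 7640, 8562, 9484, 10406, 11328, 12250, 13172, 14094

k = N/n = 17518/19 = 922
transaction 1: 264
transaction 2: 264 + 922 = 1186
transaction 3: 1186 + 922 = 2108
transaction 4: 2108 + 922 = 3030
transaction 5: 3030 + 922 = 3952
transaction 6: 3952 + 922 = 4874
transaction 7: 4874 + 922 = 5796
transaction 8: 5796 + 922 = 6718
transaction 9: 6718 + 922 = 7640
transaction 10: 7640 + 922 = 8562
transaction 11: 8562 + 922 = 9484
transaction 12: 9484 + 922 = 10406
transaction 13: 10406 + 922 = 11328
transaction 14: 11328 + 922 = 12250
transaction 15: 12250 + 922 = 13172
transaction 16: 13172 + 922 = 14094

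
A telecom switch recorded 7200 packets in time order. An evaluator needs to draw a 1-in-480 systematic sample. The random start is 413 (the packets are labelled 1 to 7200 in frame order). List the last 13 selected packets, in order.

1373, 1853, 2333, 2813, 3293, 3773, 4253, 4733, 5213, 5693, 6173, 6653, 7133

3rd selection = 413 + 2×480 = 1373
4th: 1373 + 480 = 1853
5th: 1853 + 480 = 2333
6th: 2333 + 480 = 2813
7th: 2813 + 480 = 3293
8th: 3293 + 480 = 3773
9th: 3773 + 480 = 4253
10th: 4253 + 480 = 4733
11th: 4733 + 480 = 5213
12th: 5213 + 480 = 5693
13th: 5693 + 480 = 6173
14th: 6173 + 480 = 6653
15th: 6653 + 480 = 7133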